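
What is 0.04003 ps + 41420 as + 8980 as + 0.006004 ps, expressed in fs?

96.434 fs

In fs:
  0.04003 ps = 0.04003 × 10³ fs = 40.03
  41420 as = 41420 × 10⁻³ fs = 41.42
  8980 as = 8980 × 10⁻³ fs = 8.98
  0.006004 ps = 0.006004 × 10³ fs = 6.004
Sum: 40.03 + 41.42 + 8.98 + 6.004 = 96.434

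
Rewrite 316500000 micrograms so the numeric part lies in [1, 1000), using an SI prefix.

316.5 grams

= 316.5 grams; mantissa already in [1, 1000).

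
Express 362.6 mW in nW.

milli = 10^-3, nano = 10^-9; factor is 10^6.
362.6 × 10^6 = 362600000

362600000 nW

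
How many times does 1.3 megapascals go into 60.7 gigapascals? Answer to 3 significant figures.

(60.7 × 10^9) / (1.3 × 10^6) = 46.69 × 10^3

46700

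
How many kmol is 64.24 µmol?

0.00000006424 kmol

micro = 1e-6, kilo = 1e3; factor is 1e-9.
64.24 × 1e-9 = 0.00000006424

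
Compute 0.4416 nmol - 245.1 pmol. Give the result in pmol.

In pmol:
  0.4416 nmol = 0.4416e3 pmol = 441.6
  245.1 pmol → 245.1
Difference: 441.6 - 245.1 = 196.5

196.5 pmol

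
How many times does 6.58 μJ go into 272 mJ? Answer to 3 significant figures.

41300

(272e-3) / (6.58e-6) = 41.34e3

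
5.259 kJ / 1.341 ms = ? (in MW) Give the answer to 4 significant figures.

3.922 MW

(5.259 × 10^3) / (1.341 × 10^-3) = 3.9217 × 10^6 W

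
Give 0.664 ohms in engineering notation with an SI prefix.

= 664e-3 ohms; 1e-3 is milli.

664 milliohms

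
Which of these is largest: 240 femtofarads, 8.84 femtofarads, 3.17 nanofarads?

3.17 nanofarads

240 femtofarads = 0.00000000000024 farads
8.84 femtofarads = 0.00000000000000884 farads
3.17 nanofarads = 0.00000000317 farads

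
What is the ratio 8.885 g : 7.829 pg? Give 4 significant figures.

1135000000000

(8.885) / (7.829 × 10^-12) = 1.1349 × 10^12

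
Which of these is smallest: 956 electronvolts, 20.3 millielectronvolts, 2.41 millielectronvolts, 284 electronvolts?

956 electronvolts = 956 electronvolts
20.3 millielectronvolts = 0.0203 electronvolts
2.41 millielectronvolts = 0.00241 electronvolts
284 electronvolts = 284 electronvolts

2.41 millielectronvolts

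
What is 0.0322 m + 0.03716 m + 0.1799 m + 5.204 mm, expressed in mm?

In mm:
  0.0322 m = 0.0322e3 mm = 32.2
  0.03716 m = 0.03716e3 mm = 37.16
  0.1799 m = 0.1799e3 mm = 179.9
  5.204 mm → 5.204
Sum: 32.2 + 37.16 + 179.9 + 5.204 = 254.464

254.464 mm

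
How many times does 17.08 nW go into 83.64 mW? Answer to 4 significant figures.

4897000

(83.64e-3) / (17.08e-9) = 4.897e6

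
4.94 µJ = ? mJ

0.00494 mJ

micro = 10⁻⁶, milli = 10⁻³; factor is 10⁻³.
4.94 × 10⁻³ = 0.00494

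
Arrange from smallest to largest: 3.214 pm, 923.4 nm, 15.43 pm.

3.214 pm < 15.43 pm < 923.4 nm

3.214 pm = 0.000000000003214 m
923.4 nm = 0.0000009234 m
15.43 pm = 0.00000000001543 m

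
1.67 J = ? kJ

0.00167 kJ

(no prefix) = 10^0, kilo = 10^3; factor is 10^-3.
1.67 × 10^-3 = 0.00167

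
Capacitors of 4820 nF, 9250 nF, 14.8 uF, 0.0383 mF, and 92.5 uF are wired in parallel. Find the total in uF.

159.67 uF

In uF:
  4820 nF = 4820 × 10^-3 uF = 4.82
  9250 nF = 9250 × 10^-3 uF = 9.25
  14.8 uF → 14.8
  0.0383 mF = 0.0383 × 10^3 uF = 38.3
  92.5 uF → 92.5
Sum: 4.82 + 9.25 + 14.8 + 38.3 + 92.5 = 159.67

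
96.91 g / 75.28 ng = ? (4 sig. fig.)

1287000000

(96.91) / (75.28 × 10⁻⁹) = 1.2873 × 10⁹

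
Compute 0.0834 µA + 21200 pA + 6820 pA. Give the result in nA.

111.42 nA

In nA:
  0.0834 µA = 0.0834 × 10³ nA = 83.4
  21200 pA = 21200 × 10⁻³ nA = 21.2
  6820 pA = 6820 × 10⁻³ nA = 6.82
Sum: 83.4 + 21.2 + 6.82 = 111.42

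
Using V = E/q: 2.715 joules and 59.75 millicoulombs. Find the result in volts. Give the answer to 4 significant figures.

(2.715) / (59.75 × 10^-3) = 0.0454393 × 10^3 V

45.44 volts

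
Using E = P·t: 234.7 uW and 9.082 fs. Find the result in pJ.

234.7 × 10^-6 × 9.082 × 10^-15 = 2131.5454 × 10^-21 J

0.0000021315454 pJ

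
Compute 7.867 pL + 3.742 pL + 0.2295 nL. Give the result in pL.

In pL:
  7.867 pL → 7.867
  3.742 pL → 3.742
  0.2295 nL = 0.2295 × 10³ pL = 229.5
Sum: 7.867 + 3.742 + 229.5 = 241.109

241.109 pL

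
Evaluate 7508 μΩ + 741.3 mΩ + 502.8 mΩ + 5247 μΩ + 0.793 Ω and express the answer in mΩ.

2049.855 mΩ

In mΩ:
  7508 μΩ = 7508 × 10^-3 mΩ = 7.508
  741.3 mΩ → 741.3
  502.8 mΩ → 502.8
  5247 μΩ = 5247 × 10^-3 mΩ = 5.247
  0.793 Ω = 0.793 × 10^3 mΩ = 793
Sum: 7.508 + 741.3 + 502.8 + 5.247 + 793 = 2049.855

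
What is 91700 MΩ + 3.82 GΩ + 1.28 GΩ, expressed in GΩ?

96.8 GΩ

In GΩ:
  91700 MΩ = 91700 × 10^-3 GΩ = 91.7
  3.82 GΩ → 3.82
  1.28 GΩ → 1.28
Sum: 91.7 + 3.82 + 1.28 = 96.8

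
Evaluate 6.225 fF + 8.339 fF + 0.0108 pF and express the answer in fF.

In fF:
  6.225 fF → 6.225
  8.339 fF → 8.339
  0.0108 pF = 0.0108 × 10^3 fF = 10.8
Sum: 6.225 + 8.339 + 10.8 = 25.364

25.364 fF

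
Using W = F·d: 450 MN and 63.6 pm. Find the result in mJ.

28.62 mJ

450 × 10⁶ × 63.6 × 10⁻¹² = 28620 × 10⁻⁶ J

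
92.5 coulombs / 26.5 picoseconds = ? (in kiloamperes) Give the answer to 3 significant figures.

(92.5) / (26.5 × 10^-12) = 3.4906 × 10^12 A

3490000000 kiloamperes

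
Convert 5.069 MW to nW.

mega = 10^6, nano = 10^-9; factor is 10^15.
5.069 × 10^15 = 5069000000000000

5069000000000000 nW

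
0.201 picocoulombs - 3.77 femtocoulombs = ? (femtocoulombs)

197.23 femtocoulombs

In femtocoulombs:
  0.201 picocoulombs = 0.201 × 10³ femtocoulombs = 201
  3.77 femtocoulombs → 3.77
Difference: 201 - 3.77 = 197.23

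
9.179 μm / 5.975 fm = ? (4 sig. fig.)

1536000000

(9.179 × 10^-6) / (5.975 × 10^-15) = 1.5362 × 10^9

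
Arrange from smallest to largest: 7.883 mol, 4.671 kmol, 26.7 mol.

7.883 mol < 26.7 mol < 4.671 kmol

7.883 mol = 7.883 mol
4.671 kmol = 4671 mol
26.7 mol = 26.7 mol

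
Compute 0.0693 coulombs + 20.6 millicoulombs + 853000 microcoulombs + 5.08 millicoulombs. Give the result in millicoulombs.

In millicoulombs:
  0.0693 coulombs = 0.0693 × 10³ millicoulombs = 69.3
  20.6 millicoulombs → 20.6
  853000 microcoulombs = 853000 × 10⁻³ millicoulombs = 853
  5.08 millicoulombs → 5.08
Sum: 69.3 + 20.6 + 853 + 5.08 = 947.98

947.98 millicoulombs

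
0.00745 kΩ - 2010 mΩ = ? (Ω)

5.44 Ω

In Ω:
  0.00745 kΩ = 0.00745 × 10³ Ω = 7.45
  2010 mΩ = 2010 × 10⁻³ Ω = 2.01
Difference: 7.45 - 2.01 = 5.44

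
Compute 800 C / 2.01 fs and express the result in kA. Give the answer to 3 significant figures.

(800) / (2.01 × 10⁻¹⁵) = 398.01 × 10¹⁵ A

398000000000000 kA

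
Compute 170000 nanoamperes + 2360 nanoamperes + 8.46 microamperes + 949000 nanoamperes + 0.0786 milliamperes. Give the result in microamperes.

1208.42 microamperes

In microamperes:
  170000 nanoamperes = 170000 × 10^-3 microamperes = 170
  2360 nanoamperes = 2360 × 10^-3 microamperes = 2.36
  8.46 microamperes → 8.46
  949000 nanoamperes = 949000 × 10^-3 microamperes = 949
  0.0786 milliamperes = 0.0786 × 10^3 microamperes = 78.6
Sum: 170 + 2.36 + 8.46 + 949 + 78.6 = 1208.42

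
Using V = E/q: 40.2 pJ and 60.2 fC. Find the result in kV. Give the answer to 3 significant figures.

0.668 kV

(40.2 × 10^-12) / (60.2 × 10^-15) = 0.66777 × 10^3 V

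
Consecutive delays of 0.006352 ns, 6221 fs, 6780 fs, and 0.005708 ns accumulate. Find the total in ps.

25.061 ps

In ps:
  0.006352 ns = 0.006352 × 10^3 ps = 6.352
  6221 fs = 6221 × 10^-3 ps = 6.221
  6780 fs = 6780 × 10^-3 ps = 6.78
  0.005708 ns = 0.005708 × 10^3 ps = 5.708
Sum: 6.352 + 6.221 + 6.78 + 5.708 = 25.061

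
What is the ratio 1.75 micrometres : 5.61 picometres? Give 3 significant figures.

312000

(1.75 × 10⁻⁶) / (5.61 × 10⁻¹²) = 0.3119 × 10⁶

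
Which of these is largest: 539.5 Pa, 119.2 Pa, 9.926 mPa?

539.5 Pa

539.5 Pa = 539.5 Pa
119.2 Pa = 119.2 Pa
9.926 mPa = 0.009926 Pa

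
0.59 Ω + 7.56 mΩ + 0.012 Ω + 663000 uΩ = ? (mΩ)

1272.56 mΩ

In mΩ:
  0.59 Ω = 0.59 × 10^3 mΩ = 590
  7.56 mΩ → 7.56
  0.012 Ω = 0.012 × 10^3 mΩ = 12
  663000 uΩ = 663000 × 10^-3 mΩ = 663
Sum: 590 + 7.56 + 12 + 663 = 1272.56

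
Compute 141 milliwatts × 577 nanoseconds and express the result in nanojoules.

81.357 nanojoules

141 × 10^-3 × 577 × 10^-9 = 81357 × 10^-12 J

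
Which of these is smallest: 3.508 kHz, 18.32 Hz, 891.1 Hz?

3.508 kHz = 3508 Hz
18.32 Hz = 18.32 Hz
891.1 Hz = 891.1 Hz

18.32 Hz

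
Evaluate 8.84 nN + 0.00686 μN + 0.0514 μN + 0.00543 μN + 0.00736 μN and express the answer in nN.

79.89 nN

In nN:
  8.84 nN → 8.84
  0.00686 μN = 0.00686e3 nN = 6.86
  0.0514 μN = 0.0514e3 nN = 51.4
  0.00543 μN = 0.00543e3 nN = 5.43
  0.00736 μN = 0.00736e3 nN = 7.36
Sum: 8.84 + 6.86 + 51.4 + 5.43 + 7.36 = 79.89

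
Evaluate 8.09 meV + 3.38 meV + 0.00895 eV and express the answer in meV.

In meV:
  8.09 meV → 8.09
  3.38 meV → 3.38
  0.00895 eV = 0.00895 × 10^3 meV = 8.95
Sum: 8.09 + 3.38 + 8.95 = 20.42

20.42 meV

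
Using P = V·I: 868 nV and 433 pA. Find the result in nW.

868 × 10⁻⁹ × 433 × 10⁻¹² = 375844 × 10⁻²¹ W

0.000000375844 nW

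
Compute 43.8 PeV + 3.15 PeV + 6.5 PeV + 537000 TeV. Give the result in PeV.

In PeV:
  43.8 PeV → 43.8
  3.15 PeV → 3.15
  6.5 PeV → 6.5
  537000 TeV = 537000 × 10⁻³ PeV = 537
Sum: 43.8 + 3.15 + 6.5 + 537 = 590.45

590.45 PeV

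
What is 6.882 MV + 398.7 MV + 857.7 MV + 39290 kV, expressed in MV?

1302.572 MV

In MV:
  6.882 MV → 6.882
  398.7 MV → 398.7
  857.7 MV → 857.7
  39290 kV = 39290e-3 MV = 39.29
Sum: 6.882 + 398.7 + 857.7 + 39.29 = 1302.572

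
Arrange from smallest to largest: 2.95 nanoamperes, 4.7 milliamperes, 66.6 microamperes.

2.95 nanoamperes < 66.6 microamperes < 4.7 milliamperes

2.95 nanoamperes = 0.00000000295 amperes
4.7 milliamperes = 0.0047 amperes
66.6 microamperes = 0.0000666 amperes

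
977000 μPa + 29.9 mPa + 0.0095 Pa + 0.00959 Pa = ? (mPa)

1025.99 mPa

In mPa:
  977000 μPa = 977000e-3 mPa = 977
  29.9 mPa → 29.9
  0.0095 Pa = 0.0095e3 mPa = 9.5
  0.00959 Pa = 0.00959e3 mPa = 9.59
Sum: 977 + 29.9 + 9.5 + 9.59 = 1025.99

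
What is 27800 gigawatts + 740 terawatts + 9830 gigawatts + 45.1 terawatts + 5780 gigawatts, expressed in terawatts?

828.51 terawatts

In terawatts:
  27800 gigawatts = 27800 × 10^-3 terawatts = 27.8
  740 terawatts → 740
  9830 gigawatts = 9830 × 10^-3 terawatts = 9.83
  45.1 terawatts → 45.1
  5780 gigawatts = 5780 × 10^-3 terawatts = 5.78
Sum: 27.8 + 740 + 9.83 + 45.1 + 5.78 = 828.51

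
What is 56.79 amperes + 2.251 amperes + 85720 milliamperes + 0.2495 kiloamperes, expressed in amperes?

In amperes:
  56.79 amperes → 56.79
  2.251 amperes → 2.251
  85720 milliamperes = 85720 × 10^-3 amperes = 85.72
  0.2495 kiloamperes = 0.2495 × 10^3 amperes = 249.5
Sum: 56.79 + 2.251 + 85.72 + 249.5 = 394.261

394.261 amperes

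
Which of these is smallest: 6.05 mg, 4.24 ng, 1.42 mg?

4.24 ng

6.05 mg = 0.00605 g
4.24 ng = 0.00000000424 g
1.42 mg = 0.00142 g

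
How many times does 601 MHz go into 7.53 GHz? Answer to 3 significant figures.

(7.53e9) / (601e6) = 0.01253e3

12.5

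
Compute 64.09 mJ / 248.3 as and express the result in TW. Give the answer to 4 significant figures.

(64.09e-3) / (248.3e-18) = 0.258115e15 W

258.1 TW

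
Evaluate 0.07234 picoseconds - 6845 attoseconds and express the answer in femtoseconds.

65.495 femtoseconds

In femtoseconds:
  0.07234 picoseconds = 0.07234e3 femtoseconds = 72.34
  6845 attoseconds = 6845e-3 femtoseconds = 6.845
Difference: 72.34 - 6.845 = 65.495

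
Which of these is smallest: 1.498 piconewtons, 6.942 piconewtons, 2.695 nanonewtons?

1.498 piconewtons = 0.000000000001498 newtons
6.942 piconewtons = 0.000000000006942 newtons
2.695 nanonewtons = 0.000000002695 newtons

1.498 piconewtons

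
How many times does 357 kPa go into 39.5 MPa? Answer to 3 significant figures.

111

(39.5 × 10^6) / (357 × 10^3) = 0.1106 × 10^3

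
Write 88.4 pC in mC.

0.0000000884 mC

pico = 1e-12, milli = 1e-3; factor is 1e-9.
88.4 × 1e-9 = 0.0000000884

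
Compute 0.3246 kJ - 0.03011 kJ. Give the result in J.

In J:
  0.3246 kJ = 0.3246 × 10³ J = 324.6
  0.03011 kJ = 0.03011 × 10³ J = 30.11
Difference: 324.6 - 30.11 = 294.49

294.49 J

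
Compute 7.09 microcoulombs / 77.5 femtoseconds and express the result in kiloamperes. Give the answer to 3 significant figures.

91500 kiloamperes

(7.09 × 10⁻⁶) / (77.5 × 10⁻¹⁵) = 0.091484 × 10⁹ A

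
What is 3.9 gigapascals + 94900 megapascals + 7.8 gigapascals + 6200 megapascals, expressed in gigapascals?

In gigapascals:
  3.9 gigapascals → 3.9
  94900 megapascals = 94900 × 10^-3 gigapascals = 94.9
  7.8 gigapascals → 7.8
  6200 megapascals = 6200 × 10^-3 gigapascals = 6.2
Sum: 3.9 + 94.9 + 7.8 + 6.2 = 112.8

112.8 gigapascals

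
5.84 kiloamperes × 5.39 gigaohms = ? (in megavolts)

5.84e3 × 5.39e9 = 31.4776e12 V

31477600 megavolts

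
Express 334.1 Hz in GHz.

(no prefix) = 1e0, giga = 1e9; factor is 1e-9.
334.1 × 1e-9 = 0.0000003341

0.0000003341 GHz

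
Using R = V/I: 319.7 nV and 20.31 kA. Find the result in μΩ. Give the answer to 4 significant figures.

0.00001574 μΩ

(319.7e-9) / (20.31e3) = 15.741e-12 Ω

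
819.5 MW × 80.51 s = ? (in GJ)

65.977945 GJ

819.5e6 × 80.51 = 65977.945e6 J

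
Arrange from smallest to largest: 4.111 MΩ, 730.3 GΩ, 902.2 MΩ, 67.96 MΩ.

4.111 MΩ < 67.96 MΩ < 902.2 MΩ < 730.3 GΩ

4.111 MΩ = 4111000 Ω
730.3 GΩ = 730300000000 Ω
902.2 MΩ = 902200000 Ω
67.96 MΩ = 67960000 Ω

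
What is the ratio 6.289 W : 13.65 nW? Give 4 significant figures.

(6.289) / (13.65 × 10⁻⁹) = 0.46073 × 10⁹

460700000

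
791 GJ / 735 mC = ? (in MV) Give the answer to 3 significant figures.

(791e9) / (735e-3) = 1.0762e12 V

1080000 MV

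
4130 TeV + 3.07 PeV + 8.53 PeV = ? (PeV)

In PeV:
  4130 TeV = 4130e-3 PeV = 4.13
  3.07 PeV → 3.07
  8.53 PeV → 8.53
Sum: 4.13 + 3.07 + 8.53 = 15.73

15.73 PeV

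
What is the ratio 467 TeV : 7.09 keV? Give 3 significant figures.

(467 × 10^12) / (7.09 × 10^3) = 65.87 × 10^9

65900000000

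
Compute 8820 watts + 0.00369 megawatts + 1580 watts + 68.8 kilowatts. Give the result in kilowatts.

In kilowatts:
  8820 watts = 8820 × 10⁻³ kilowatts = 8.82
  0.00369 megawatts = 0.00369 × 10³ kilowatts = 3.69
  1580 watts = 1580 × 10⁻³ kilowatts = 1.58
  68.8 kilowatts → 68.8
Sum: 8.82 + 3.69 + 1.58 + 68.8 = 82.89

82.89 kilowatts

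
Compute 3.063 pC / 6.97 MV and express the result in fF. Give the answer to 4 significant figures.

(3.063 × 10⁻¹²) / (6.97 × 10⁶) = 0.439455 × 10⁻¹⁸ F

0.0004395 fF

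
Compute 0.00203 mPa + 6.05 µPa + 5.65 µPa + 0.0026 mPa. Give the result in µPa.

In µPa:
  0.00203 mPa = 0.00203e3 µPa = 2.03
  6.05 µPa → 6.05
  5.65 µPa → 5.65
  0.0026 mPa = 0.0026e3 µPa = 2.6
Sum: 2.03 + 6.05 + 5.65 + 2.6 = 16.33

16.33 µPa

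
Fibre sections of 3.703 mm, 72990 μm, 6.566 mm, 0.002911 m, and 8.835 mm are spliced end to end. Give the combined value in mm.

In mm:
  3.703 mm → 3.703
  72990 μm = 72990e-3 mm = 72.99
  6.566 mm → 6.566
  0.002911 m = 0.002911e3 mm = 2.911
  8.835 mm → 8.835
Sum: 3.703 + 72.99 + 6.566 + 2.911 + 8.835 = 95.005

95.005 mm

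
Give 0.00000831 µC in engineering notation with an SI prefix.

= 8.31 × 10^-12 C; 10^-12 is pico.

8.31 pC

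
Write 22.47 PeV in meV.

peta = 10¹⁵, milli = 10⁻³; factor is 10¹⁸.
22.47 × 10¹⁸ = 22470000000000000000

22470000000000000000 meV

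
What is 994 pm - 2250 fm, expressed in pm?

In pm:
  994 pm → 994
  2250 fm = 2250e-3 pm = 2.25
Difference: 994 - 2.25 = 991.75

991.75 pm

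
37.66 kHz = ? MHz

kilo = 10³, mega = 10⁶; factor is 10⁻³.
37.66 × 10⁻³ = 0.03766

0.03766 MHz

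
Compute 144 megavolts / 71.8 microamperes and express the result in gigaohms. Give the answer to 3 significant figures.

2010 gigaohms

(144 × 10^6) / (71.8 × 10^-6) = 2.0056 × 10^12 Ω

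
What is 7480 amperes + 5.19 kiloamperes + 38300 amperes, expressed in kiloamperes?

50.97 kiloamperes

In kiloamperes:
  7480 amperes = 7480e-3 kiloamperes = 7.48
  5.19 kiloamperes → 5.19
  38300 amperes = 38300e-3 kiloamperes = 38.3
Sum: 7.48 + 5.19 + 38.3 = 50.97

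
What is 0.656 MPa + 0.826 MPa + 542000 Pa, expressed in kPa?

In kPa:
  0.656 MPa = 0.656e3 kPa = 656
  0.826 MPa = 0.826e3 kPa = 826
  542000 Pa = 542000e-3 kPa = 542
Sum: 656 + 826 + 542 = 2024

2024 kPa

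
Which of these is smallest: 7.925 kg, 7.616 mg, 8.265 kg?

7.616 mg

7.925 kg = 7925 g
7.616 mg = 0.007616 g
8.265 kg = 8265 g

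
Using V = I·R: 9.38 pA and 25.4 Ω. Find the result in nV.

0.238252 nV

9.38 × 10^-12 × 25.4 = 238.252 × 10^-12 V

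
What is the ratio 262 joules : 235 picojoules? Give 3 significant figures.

(262) / (235 × 10^-12) = 1.115 × 10^12

1110000000000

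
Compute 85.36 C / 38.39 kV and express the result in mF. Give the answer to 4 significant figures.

(85.36) / (38.39e3) = 2.2235e-3 F

2.223 mF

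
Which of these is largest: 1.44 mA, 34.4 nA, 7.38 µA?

1.44 mA = 0.00144 A
34.4 nA = 0.0000000344 A
7.38 µA = 0.00000738 A

1.44 mA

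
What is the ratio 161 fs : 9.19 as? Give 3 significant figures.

(161 × 10^-15) / (9.19 × 10^-18) = 17.52 × 10^3

17500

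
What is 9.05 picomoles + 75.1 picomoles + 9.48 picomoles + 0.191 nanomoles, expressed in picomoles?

284.63 picomoles

In picomoles:
  9.05 picomoles → 9.05
  75.1 picomoles → 75.1
  9.48 picomoles → 9.48
  0.191 nanomoles = 0.191e3 picomoles = 191
Sum: 9.05 + 75.1 + 9.48 + 191 = 284.63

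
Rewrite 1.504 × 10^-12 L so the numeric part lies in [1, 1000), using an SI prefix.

= 1.504 × 10^-12 L; 10^-12 is pico.

1.504 pL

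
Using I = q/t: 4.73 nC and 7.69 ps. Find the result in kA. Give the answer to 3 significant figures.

0.615 kA

(4.73 × 10^-9) / (7.69 × 10^-12) = 0.61508 × 10^3 A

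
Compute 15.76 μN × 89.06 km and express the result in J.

1.4035856 J

15.76e-6 × 89.06e3 = 1403.5856e-3 J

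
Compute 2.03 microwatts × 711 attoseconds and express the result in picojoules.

0.00000000144333 picojoules

2.03 × 10⁻⁶ × 711 × 10⁻¹⁸ = 1443.33 × 10⁻²⁴ J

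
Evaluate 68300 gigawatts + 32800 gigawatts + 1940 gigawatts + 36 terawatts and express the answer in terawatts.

In terawatts:
  68300 gigawatts = 68300 × 10⁻³ terawatts = 68.3
  32800 gigawatts = 32800 × 10⁻³ terawatts = 32.8
  1940 gigawatts = 1940 × 10⁻³ terawatts = 1.94
  36 terawatts → 36
Sum: 68.3 + 32.8 + 1.94 + 36 = 139.04

139.04 terawatts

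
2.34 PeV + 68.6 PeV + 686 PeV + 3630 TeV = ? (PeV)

760.57 PeV

In PeV:
  2.34 PeV → 2.34
  68.6 PeV → 68.6
  686 PeV → 686
  3630 TeV = 3630e-3 PeV = 3.63
Sum: 2.34 + 68.6 + 686 + 3.63 = 760.57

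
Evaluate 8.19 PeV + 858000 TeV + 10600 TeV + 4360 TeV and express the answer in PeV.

881.15 PeV

In PeV:
  8.19 PeV → 8.19
  858000 TeV = 858000 × 10^-3 PeV = 858
  10600 TeV = 10600 × 10^-3 PeV = 10.6
  4360 TeV = 4360 × 10^-3 PeV = 4.36
Sum: 8.19 + 858 + 10.6 + 4.36 = 881.15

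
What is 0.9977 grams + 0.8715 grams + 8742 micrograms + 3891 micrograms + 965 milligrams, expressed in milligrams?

In milligrams:
  0.9977 grams = 0.9977e3 milligrams = 997.7
  0.8715 grams = 0.8715e3 milligrams = 871.5
  8742 micrograms = 8742e-3 milligrams = 8.742
  3891 micrograms = 3891e-3 milligrams = 3.891
  965 milligrams → 965
Sum: 997.7 + 871.5 + 8.742 + 3.891 + 965 = 2846.833

2846.833 milligrams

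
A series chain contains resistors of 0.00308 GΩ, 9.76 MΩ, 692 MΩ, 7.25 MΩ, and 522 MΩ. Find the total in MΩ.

1234.09 MΩ

In MΩ:
  0.00308 GΩ = 0.00308e3 MΩ = 3.08
  9.76 MΩ → 9.76
  692 MΩ → 692
  7.25 MΩ → 7.25
  522 MΩ → 522
Sum: 3.08 + 9.76 + 692 + 7.25 + 522 = 1234.09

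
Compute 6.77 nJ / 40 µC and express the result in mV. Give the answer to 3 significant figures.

(6.77 × 10⁻⁹) / (40 × 10⁻⁶) = 0.16925 × 10⁻³ V

0.169 mV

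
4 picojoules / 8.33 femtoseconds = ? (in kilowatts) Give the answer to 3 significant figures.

(4 × 10^-12) / (8.33 × 10^-15) = 0.48019 × 10^3 W

0.480 kilowatts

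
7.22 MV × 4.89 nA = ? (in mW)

7.22e6 × 4.89e-9 = 35.3058e-3 W

35.3058 mW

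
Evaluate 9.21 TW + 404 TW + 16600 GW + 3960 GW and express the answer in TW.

433.77 TW

In TW:
  9.21 TW → 9.21
  404 TW → 404
  16600 GW = 16600 × 10⁻³ TW = 16.6
  3960 GW = 3960 × 10⁻³ TW = 3.96
Sum: 9.21 + 404 + 16.6 + 3.96 = 433.77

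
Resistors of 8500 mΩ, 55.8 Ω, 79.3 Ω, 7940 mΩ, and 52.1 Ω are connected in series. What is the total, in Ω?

In Ω:
  8500 mΩ = 8500 × 10^-3 Ω = 8.5
  55.8 Ω → 55.8
  79.3 Ω → 79.3
  7940 mΩ = 7940 × 10^-3 Ω = 7.94
  52.1 Ω → 52.1
Sum: 8.5 + 55.8 + 79.3 + 7.94 + 52.1 = 203.64

203.64 Ω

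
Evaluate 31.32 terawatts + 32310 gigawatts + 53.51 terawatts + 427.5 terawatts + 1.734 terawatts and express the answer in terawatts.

546.374 terawatts

In terawatts:
  31.32 terawatts → 31.32
  32310 gigawatts = 32310e-3 terawatts = 32.31
  53.51 terawatts → 53.51
  427.5 terawatts → 427.5
  1.734 terawatts → 1.734
Sum: 31.32 + 32.31 + 53.51 + 427.5 + 1.734 = 546.374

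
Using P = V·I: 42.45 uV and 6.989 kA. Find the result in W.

42.45 × 10^-6 × 6.989 × 10^3 = 296.68305 × 10^-3 W

0.29668305 W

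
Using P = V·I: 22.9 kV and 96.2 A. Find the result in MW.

22.9 × 10^3 × 96.2 = 2202.98 × 10^3 W

2.20298 MW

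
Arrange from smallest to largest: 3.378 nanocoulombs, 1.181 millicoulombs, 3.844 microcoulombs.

3.378 nanocoulombs < 3.844 microcoulombs < 1.181 millicoulombs

3.378 nanocoulombs = 0.000000003378 coulombs
1.181 millicoulombs = 0.001181 coulombs
3.844 microcoulombs = 0.000003844 coulombs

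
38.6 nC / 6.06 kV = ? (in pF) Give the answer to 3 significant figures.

(38.6e-9) / (6.06e3) = 6.3696e-12 F

6.37 pF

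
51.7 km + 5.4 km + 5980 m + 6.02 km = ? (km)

69.1 km

In km:
  51.7 km → 51.7
  5.4 km → 5.4
  5980 m = 5980e-3 km = 5.98
  6.02 km → 6.02
Sum: 51.7 + 5.4 + 5.98 + 6.02 = 69.1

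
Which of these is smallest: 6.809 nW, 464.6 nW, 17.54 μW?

6.809 nW

6.809 nW = 0.000000006809 W
464.6 nW = 0.0000004646 W
17.54 μW = 0.00001754 W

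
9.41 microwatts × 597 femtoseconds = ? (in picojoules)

9.41 × 10⁻⁶ × 597 × 10⁻¹⁵ = 5617.77 × 10⁻²¹ J

0.00000561777 picojoules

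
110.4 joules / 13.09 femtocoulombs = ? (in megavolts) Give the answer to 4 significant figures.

8434000000 megavolts

(110.4) / (13.09 × 10⁻¹⁵) = 8.43392 × 10¹⁵ V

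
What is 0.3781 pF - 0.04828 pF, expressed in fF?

329.82 fF

In fF:
  0.3781 pF = 0.3781 × 10³ fF = 378.1
  0.04828 pF = 0.04828 × 10³ fF = 48.28
Difference: 378.1 - 48.28 = 329.82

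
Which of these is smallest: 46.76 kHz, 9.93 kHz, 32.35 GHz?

9.93 kHz

46.76 kHz = 46760 Hz
9.93 kHz = 9930 Hz
32.35 GHz = 32350000000 Hz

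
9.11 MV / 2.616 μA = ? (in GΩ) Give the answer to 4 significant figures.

(9.11 × 10^6) / (2.616 × 10^-6) = 3.48242 × 10^12 Ω

3482 GΩ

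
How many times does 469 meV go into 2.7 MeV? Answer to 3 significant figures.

(2.7 × 10⁶) / (469 × 10⁻³) = 0.005757 × 10⁹

5760000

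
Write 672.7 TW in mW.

672700000000000000 mW

tera = 10¹², milli = 10⁻³; factor is 10¹⁵.
672.7 × 10¹⁵ = 672700000000000000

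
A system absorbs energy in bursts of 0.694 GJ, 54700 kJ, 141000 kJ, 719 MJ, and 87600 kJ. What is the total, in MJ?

In MJ:
  0.694 GJ = 0.694 × 10^3 MJ = 694
  54700 kJ = 54700 × 10^-3 MJ = 54.7
  141000 kJ = 141000 × 10^-3 MJ = 141
  719 MJ → 719
  87600 kJ = 87600 × 10^-3 MJ = 87.6
Sum: 694 + 54.7 + 141 + 719 + 87.6 = 1696.3

1696.3 MJ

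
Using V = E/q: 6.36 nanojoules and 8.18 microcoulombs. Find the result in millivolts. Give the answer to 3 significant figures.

(6.36 × 10⁻⁹) / (8.18 × 10⁻⁶) = 0.77751 × 10⁻³ V

0.778 millivolts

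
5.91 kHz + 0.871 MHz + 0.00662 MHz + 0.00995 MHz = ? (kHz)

In kHz:
  5.91 kHz → 5.91
  0.871 MHz = 0.871 × 10³ kHz = 871
  0.00662 MHz = 0.00662 × 10³ kHz = 6.62
  0.00995 MHz = 0.00995 × 10³ kHz = 9.95
Sum: 5.91 + 871 + 6.62 + 9.95 = 893.48

893.48 kHz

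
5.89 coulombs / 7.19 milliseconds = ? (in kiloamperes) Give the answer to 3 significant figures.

0.819 kiloamperes

(5.89) / (7.19e-3) = 0.81919e3 A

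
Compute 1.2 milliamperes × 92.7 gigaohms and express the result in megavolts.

1.2 × 10⁻³ × 92.7 × 10⁹ = 111.24 × 10⁶ V

111.24 megavolts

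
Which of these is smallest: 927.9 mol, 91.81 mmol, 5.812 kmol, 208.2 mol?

91.81 mmol

927.9 mol = 927.9 mol
91.81 mmol = 0.09181 mol
5.812 kmol = 5812 mol
208.2 mol = 208.2 mol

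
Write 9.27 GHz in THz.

giga = 1e9, tera = 1e12; factor is 1e-3.
9.27 × 1e-3 = 0.00927

0.00927 THz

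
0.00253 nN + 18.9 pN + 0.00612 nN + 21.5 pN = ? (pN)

In pN:
  0.00253 nN = 0.00253 × 10³ pN = 2.53
  18.9 pN → 18.9
  0.00612 nN = 0.00612 × 10³ pN = 6.12
  21.5 pN → 21.5
Sum: 2.53 + 18.9 + 6.12 + 21.5 = 49.05

49.05 pN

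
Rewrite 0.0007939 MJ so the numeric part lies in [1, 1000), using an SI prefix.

793.9 J

= 793.9 J; mantissa already in [1, 1000).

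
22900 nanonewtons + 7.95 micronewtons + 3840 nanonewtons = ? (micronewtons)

In micronewtons:
  22900 nanonewtons = 22900e-3 micronewtons = 22.9
  7.95 micronewtons → 7.95
  3840 nanonewtons = 3840e-3 micronewtons = 3.84
Sum: 22.9 + 7.95 + 3.84 = 34.69

34.69 micronewtons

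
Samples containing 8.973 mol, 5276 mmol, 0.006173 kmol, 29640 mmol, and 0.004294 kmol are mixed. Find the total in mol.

In mol:
  8.973 mol → 8.973
  5276 mmol = 5276 × 10^-3 mol = 5.276
  0.006173 kmol = 0.006173 × 10^3 mol = 6.173
  29640 mmol = 29640 × 10^-3 mol = 29.64
  0.004294 kmol = 0.004294 × 10^3 mol = 4.294
Sum: 8.973 + 5.276 + 6.173 + 29.64 + 4.294 = 54.356

54.356 mol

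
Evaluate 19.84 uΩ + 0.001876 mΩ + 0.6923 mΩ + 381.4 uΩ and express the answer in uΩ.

1095.416 uΩ

In uΩ:
  19.84 uΩ → 19.84
  0.001876 mΩ = 0.001876e3 uΩ = 1.876
  0.6923 mΩ = 0.6923e3 uΩ = 692.3
  381.4 uΩ → 381.4
Sum: 19.84 + 1.876 + 692.3 + 381.4 = 1095.416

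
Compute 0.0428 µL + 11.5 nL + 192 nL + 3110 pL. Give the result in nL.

In nL:
  0.0428 µL = 0.0428 × 10^3 nL = 42.8
  11.5 nL → 11.5
  192 nL → 192
  3110 pL = 3110 × 10^-3 nL = 3.11
Sum: 42.8 + 11.5 + 192 + 3.11 = 249.41

249.41 nL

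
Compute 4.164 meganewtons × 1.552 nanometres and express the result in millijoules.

6.462528 millijoules

4.164 × 10^6 × 1.552 × 10^-9 = 6.462528 × 10^-3 J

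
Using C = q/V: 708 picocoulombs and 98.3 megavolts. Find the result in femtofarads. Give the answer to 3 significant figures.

0.00720 femtofarads

(708 × 10^-12) / (98.3 × 10^6) = 7.2024 × 10^-18 F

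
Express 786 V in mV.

786000 mV

(no prefix) = 10^0, milli = 10^-3; factor is 10^3.
786 × 10^3 = 786000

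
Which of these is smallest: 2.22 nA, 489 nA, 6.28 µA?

2.22 nA

2.22 nA = 0.00000000222 A
489 nA = 0.000000489 A
6.28 µA = 0.00000628 A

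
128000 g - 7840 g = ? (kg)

In kg:
  128000 g = 128000e-3 kg = 128
  7840 g = 7840e-3 kg = 7.84
Difference: 128 - 7.84 = 120.16

120.16 kg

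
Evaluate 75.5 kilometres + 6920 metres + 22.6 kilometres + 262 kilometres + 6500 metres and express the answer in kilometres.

373.52 kilometres

In kilometres:
  75.5 kilometres → 75.5
  6920 metres = 6920 × 10⁻³ kilometres = 6.92
  22.6 kilometres → 22.6
  262 kilometres → 262
  6500 metres = 6500 × 10⁻³ kilometres = 6.5
Sum: 75.5 + 6.92 + 22.6 + 262 + 6.5 = 373.52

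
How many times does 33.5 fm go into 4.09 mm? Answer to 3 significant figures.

122000000000

(4.09e-3) / (33.5e-15) = 0.1221e12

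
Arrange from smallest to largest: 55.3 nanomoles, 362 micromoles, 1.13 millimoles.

55.3 nanomoles = 0.0000000553 moles
362 micromoles = 0.000362 moles
1.13 millimoles = 0.00113 moles

55.3 nanomoles < 362 micromoles < 1.13 millimoles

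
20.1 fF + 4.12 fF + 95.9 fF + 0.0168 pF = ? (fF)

136.92 fF

In fF:
  20.1 fF → 20.1
  4.12 fF → 4.12
  95.9 fF → 95.9
  0.0168 pF = 0.0168e3 fF = 16.8
Sum: 20.1 + 4.12 + 95.9 + 16.8 = 136.92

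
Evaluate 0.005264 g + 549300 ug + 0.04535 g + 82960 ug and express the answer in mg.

682.874 mg

In mg:
  0.005264 g = 0.005264e3 mg = 5.264
  549300 ug = 549300e-3 mg = 549.3
  0.04535 g = 0.04535e3 mg = 45.35
  82960 ug = 82960e-3 mg = 82.96
Sum: 5.264 + 549.3 + 45.35 + 82.96 = 682.874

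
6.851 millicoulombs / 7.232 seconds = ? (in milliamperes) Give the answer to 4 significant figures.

0.9473 milliamperes

(6.851e-3) / (7.232) = 0.947317e-3 A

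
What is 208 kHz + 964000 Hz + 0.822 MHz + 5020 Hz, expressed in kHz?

In kHz:
  208 kHz → 208
  964000 Hz = 964000e-3 kHz = 964
  0.822 MHz = 0.822e3 kHz = 822
  5020 Hz = 5020e-3 kHz = 5.02
Sum: 208 + 964 + 822 + 5.02 = 1999.02

1999.02 kHz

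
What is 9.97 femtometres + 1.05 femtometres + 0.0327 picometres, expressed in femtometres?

43.72 femtometres

In femtometres:
  9.97 femtometres → 9.97
  1.05 femtometres → 1.05
  0.0327 picometres = 0.0327 × 10^3 femtometres = 32.7
Sum: 9.97 + 1.05 + 32.7 = 43.72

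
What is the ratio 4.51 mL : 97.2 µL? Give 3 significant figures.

(4.51 × 10^-3) / (97.2 × 10^-6) = 0.0464 × 10^3

46.4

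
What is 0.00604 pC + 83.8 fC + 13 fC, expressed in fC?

102.84 fC

In fC:
  0.00604 pC = 0.00604 × 10^3 fC = 6.04
  83.8 fC → 83.8
  13 fC → 13
Sum: 6.04 + 83.8 + 13 = 102.84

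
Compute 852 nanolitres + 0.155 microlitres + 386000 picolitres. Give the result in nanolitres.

In nanolitres:
  852 nanolitres → 852
  0.155 microlitres = 0.155e3 nanolitres = 155
  386000 picolitres = 386000e-3 nanolitres = 386
Sum: 852 + 155 + 386 = 1393

1393 nanolitres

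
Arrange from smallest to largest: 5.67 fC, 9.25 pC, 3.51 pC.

5.67 fC < 3.51 pC < 9.25 pC

5.67 fC = 0.00000000000000567 C
9.25 pC = 0.00000000000925 C
3.51 pC = 0.00000000000351 C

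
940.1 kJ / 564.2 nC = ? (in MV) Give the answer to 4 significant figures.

(940.1 × 10³) / (564.2 × 10⁻⁹) = 1.66625 × 10¹² V

1666000 MV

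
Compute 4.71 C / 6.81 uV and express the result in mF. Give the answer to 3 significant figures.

692000000 mF

(4.71) / (6.81e-6) = 0.69163e6 F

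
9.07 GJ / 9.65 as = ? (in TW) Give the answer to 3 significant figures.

(9.07 × 10⁹) / (9.65 × 10⁻¹⁸) = 0.9399 × 10²⁷ W

940000000000000 TW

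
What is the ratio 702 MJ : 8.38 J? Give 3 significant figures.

(702 × 10⁶) / (8.38) = 83.77 × 10⁶

83800000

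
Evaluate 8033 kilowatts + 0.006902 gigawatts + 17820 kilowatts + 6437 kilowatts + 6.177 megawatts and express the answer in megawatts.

In megawatts:
  8033 kilowatts = 8033 × 10^-3 megawatts = 8.033
  0.006902 gigawatts = 0.006902 × 10^3 megawatts = 6.902
  17820 kilowatts = 17820 × 10^-3 megawatts = 17.82
  6437 kilowatts = 6437 × 10^-3 megawatts = 6.437
  6.177 megawatts → 6.177
Sum: 8.033 + 6.902 + 17.82 + 6.437 + 6.177 = 45.369

45.369 megawatts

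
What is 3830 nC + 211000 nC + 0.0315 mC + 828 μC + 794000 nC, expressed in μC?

1868.33 μC

In μC:
  3830 nC = 3830e-3 μC = 3.83
  211000 nC = 211000e-3 μC = 211
  0.0315 mC = 0.0315e3 μC = 31.5
  828 μC → 828
  794000 nC = 794000e-3 μC = 794
Sum: 3.83 + 211 + 31.5 + 828 + 794 = 1868.33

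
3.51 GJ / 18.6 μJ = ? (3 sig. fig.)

189000000000000

(3.51 × 10^9) / (18.6 × 10^-6) = 0.1887 × 10^15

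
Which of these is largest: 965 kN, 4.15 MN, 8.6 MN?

965 kN = 965000 N
4.15 MN = 4150000 N
8.6 MN = 8600000 N

8.6 MN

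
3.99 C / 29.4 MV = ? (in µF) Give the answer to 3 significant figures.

0.136 µF

(3.99) / (29.4 × 10⁶) = 0.13571 × 10⁻⁶ F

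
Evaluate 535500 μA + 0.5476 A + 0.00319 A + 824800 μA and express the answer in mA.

1911.09 mA

In mA:
  535500 μA = 535500 × 10^-3 mA = 535.5
  0.5476 A = 0.5476 × 10^3 mA = 547.6
  0.00319 A = 0.00319 × 10^3 mA = 3.19
  824800 μA = 824800 × 10^-3 mA = 824.8
Sum: 535.5 + 547.6 + 3.19 + 824.8 = 1911.09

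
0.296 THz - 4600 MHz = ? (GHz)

291.4 GHz

In GHz:
  0.296 THz = 0.296 × 10^3 GHz = 296
  4600 MHz = 4600 × 10^-3 GHz = 4.6
Difference: 296 - 4.6 = 291.4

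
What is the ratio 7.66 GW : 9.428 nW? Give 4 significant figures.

812500000000000000

(7.66 × 10^9) / (9.428 × 10^-9) = 0.81247 × 10^18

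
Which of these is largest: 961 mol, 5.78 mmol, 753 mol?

961 mol

961 mol = 961 mol
5.78 mmol = 0.00578 mol
753 mol = 753 mol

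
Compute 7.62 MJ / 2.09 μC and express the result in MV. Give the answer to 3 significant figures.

3650000 MV

(7.62e6) / (2.09e-6) = 3.6459e12 V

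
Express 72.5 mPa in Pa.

milli = 1e-3, (no prefix) = 1e0; factor is 1e-3.
72.5 × 1e-3 = 0.0725

0.0725 Pa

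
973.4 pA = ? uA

pico = 1e-12, micro = 1e-6; factor is 1e-6.
973.4 × 1e-6 = 0.0009734

0.0009734 uA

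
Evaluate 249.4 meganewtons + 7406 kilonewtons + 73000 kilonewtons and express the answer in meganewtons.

In meganewtons:
  249.4 meganewtons → 249.4
  7406 kilonewtons = 7406 × 10⁻³ meganewtons = 7.406
  73000 kilonewtons = 73000 × 10⁻³ meganewtons = 73
Sum: 249.4 + 7.406 + 73 = 329.806

329.806 meganewtons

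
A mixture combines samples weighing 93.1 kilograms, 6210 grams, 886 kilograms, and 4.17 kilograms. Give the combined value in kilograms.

In kilograms:
  93.1 kilograms → 93.1
  6210 grams = 6210 × 10^-3 kilograms = 6.21
  886 kilograms → 886
  4.17 kilograms → 4.17
Sum: 93.1 + 6.21 + 886 + 4.17 = 989.48

989.48 kilograms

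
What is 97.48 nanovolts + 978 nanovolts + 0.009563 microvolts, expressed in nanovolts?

1085.043 nanovolts

In nanovolts:
  97.48 nanovolts → 97.48
  978 nanovolts → 978
  0.009563 microvolts = 0.009563e3 nanovolts = 9.563
Sum: 97.48 + 978 + 9.563 = 1085.043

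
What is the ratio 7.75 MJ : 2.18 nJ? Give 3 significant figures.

3560000000000000

(7.75e6) / (2.18e-9) = 3.555e15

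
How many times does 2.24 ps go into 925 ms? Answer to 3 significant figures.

413000000000

(925e-3) / (2.24e-12) = 412.9e9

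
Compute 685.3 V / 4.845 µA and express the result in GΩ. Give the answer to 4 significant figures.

0.1414 GΩ

(685.3) / (4.845 × 10⁻⁶) = 141.445 × 10⁶ Ω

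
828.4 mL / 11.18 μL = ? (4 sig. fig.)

(828.4 × 10^-3) / (11.18 × 10^-6) = 74.097 × 10^3

74100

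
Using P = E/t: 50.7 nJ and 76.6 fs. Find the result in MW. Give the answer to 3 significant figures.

0.662 MW

(50.7 × 10⁻⁹) / (76.6 × 10⁻¹⁵) = 0.66188 × 10⁶ W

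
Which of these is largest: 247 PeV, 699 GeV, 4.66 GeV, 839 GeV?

247 PeV

247 PeV = 247000000000000000 eV
699 GeV = 699000000000 eV
4.66 GeV = 4660000000 eV
839 GeV = 839000000000 eV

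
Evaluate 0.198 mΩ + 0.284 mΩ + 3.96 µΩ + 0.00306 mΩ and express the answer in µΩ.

489.02 µΩ

In µΩ:
  0.198 mΩ = 0.198e3 µΩ = 198
  0.284 mΩ = 0.284e3 µΩ = 284
  3.96 µΩ → 3.96
  0.00306 mΩ = 0.00306e3 µΩ = 3.06
Sum: 198 + 284 + 3.96 + 3.06 = 489.02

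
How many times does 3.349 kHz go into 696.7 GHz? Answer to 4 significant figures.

208000000

(696.7e9) / (3.349e3) = 208.03e6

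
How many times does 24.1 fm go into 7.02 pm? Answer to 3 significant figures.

(7.02 × 10⁻¹²) / (24.1 × 10⁻¹⁵) = 0.2913 × 10³

291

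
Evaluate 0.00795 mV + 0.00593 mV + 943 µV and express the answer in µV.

956.88 µV

In µV:
  0.00795 mV = 0.00795 × 10³ µV = 7.95
  0.00593 mV = 0.00593 × 10³ µV = 5.93
  943 µV → 943
Sum: 7.95 + 5.93 + 943 = 956.88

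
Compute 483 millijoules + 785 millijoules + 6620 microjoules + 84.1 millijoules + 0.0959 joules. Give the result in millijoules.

In millijoules:
  483 millijoules → 483
  785 millijoules → 785
  6620 microjoules = 6620 × 10^-3 millijoules = 6.62
  84.1 millijoules → 84.1
  0.0959 joules = 0.0959 × 10^3 millijoules = 95.9
Sum: 483 + 785 + 6.62 + 84.1 + 95.9 = 1454.62

1454.62 millijoules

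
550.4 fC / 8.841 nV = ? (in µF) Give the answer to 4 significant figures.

62.26 µF

(550.4e-15) / (8.841e-9) = 62.2554e-6 F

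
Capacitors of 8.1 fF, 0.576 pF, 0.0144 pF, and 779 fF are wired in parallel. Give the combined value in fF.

1377.5 fF

In fF:
  8.1 fF → 8.1
  0.576 pF = 0.576 × 10^3 fF = 576
  0.0144 pF = 0.0144 × 10^3 fF = 14.4
  779 fF → 779
Sum: 8.1 + 576 + 14.4 + 779 = 1377.5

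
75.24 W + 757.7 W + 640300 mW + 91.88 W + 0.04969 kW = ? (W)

1614.81 W

In W:
  75.24 W → 75.24
  757.7 W → 757.7
  640300 mW = 640300 × 10^-3 W = 640.3
  91.88 W → 91.88
  0.04969 kW = 0.04969 × 10^3 W = 49.69
Sum: 75.24 + 757.7 + 640.3 + 91.88 + 49.69 = 1614.81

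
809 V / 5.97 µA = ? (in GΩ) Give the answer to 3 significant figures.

0.136 GΩ

(809) / (5.97 × 10^-6) = 135.51 × 10^6 Ω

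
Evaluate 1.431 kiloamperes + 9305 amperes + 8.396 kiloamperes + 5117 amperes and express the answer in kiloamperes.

24.249 kiloamperes

In kiloamperes:
  1.431 kiloamperes → 1.431
  9305 amperes = 9305e-3 kiloamperes = 9.305
  8.396 kiloamperes → 8.396
  5117 amperes = 5117e-3 kiloamperes = 5.117
Sum: 1.431 + 9.305 + 8.396 + 5.117 = 24.249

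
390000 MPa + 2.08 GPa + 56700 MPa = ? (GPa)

448.78 GPa

In GPa:
  390000 MPa = 390000e-3 GPa = 390
  2.08 GPa → 2.08
  56700 MPa = 56700e-3 GPa = 56.7
Sum: 390 + 2.08 + 56.7 = 448.78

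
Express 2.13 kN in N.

2130 N

kilo = 10^3, (no prefix) = 10^0; factor is 10^3.
2.13 × 10^3 = 2130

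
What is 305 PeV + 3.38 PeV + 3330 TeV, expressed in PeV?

311.71 PeV

In PeV:
  305 PeV → 305
  3.38 PeV → 3.38
  3330 TeV = 3330 × 10^-3 PeV = 3.33
Sum: 305 + 3.38 + 3.33 = 311.71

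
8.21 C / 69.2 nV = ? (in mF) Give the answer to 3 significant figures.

(8.21) / (69.2 × 10⁻⁹) = 0.11864 × 10⁹ F

119000000000 mF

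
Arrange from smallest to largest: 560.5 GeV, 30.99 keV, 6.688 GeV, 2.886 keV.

2.886 keV < 30.99 keV < 6.688 GeV < 560.5 GeV

560.5 GeV = 560500000000 eV
30.99 keV = 30990 eV
6.688 GeV = 6688000000 eV
2.886 keV = 2886 eV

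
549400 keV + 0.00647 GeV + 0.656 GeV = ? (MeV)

In MeV:
  549400 keV = 549400e-3 MeV = 549.4
  0.00647 GeV = 0.00647e3 MeV = 6.47
  0.656 GeV = 0.656e3 MeV = 656
Sum: 549.4 + 6.47 + 656 = 1211.87

1211.87 MeV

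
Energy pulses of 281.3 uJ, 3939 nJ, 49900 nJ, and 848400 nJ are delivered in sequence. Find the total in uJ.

In uJ:
  281.3 uJ → 281.3
  3939 nJ = 3939e-3 uJ = 3.939
  49900 nJ = 49900e-3 uJ = 49.9
  848400 nJ = 848400e-3 uJ = 848.4
Sum: 281.3 + 3.939 + 49.9 + 848.4 = 1183.539

1183.539 uJ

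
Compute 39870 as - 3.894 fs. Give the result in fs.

In fs:
  39870 as = 39870 × 10⁻³ fs = 39.87
  3.894 fs → 3.894
Difference: 39.87 - 3.894 = 35.976

35.976 fs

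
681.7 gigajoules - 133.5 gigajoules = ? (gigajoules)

In gigajoules:
  681.7 gigajoules → 681.7
  133.5 gigajoules → 133.5
Difference: 681.7 - 133.5 = 548.2

548.2 gigajoules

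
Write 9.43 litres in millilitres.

9430 millilitres

(no prefix) = 10⁰, milli = 10⁻³; factor is 10³.
9.43 × 10³ = 9430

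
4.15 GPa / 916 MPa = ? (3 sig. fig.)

(4.15 × 10⁹) / (916 × 10⁶) = 0.004531 × 10³

4.53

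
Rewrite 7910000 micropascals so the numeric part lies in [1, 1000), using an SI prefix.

7.91 pascals

= 7.91 pascals; mantissa already in [1, 1000).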